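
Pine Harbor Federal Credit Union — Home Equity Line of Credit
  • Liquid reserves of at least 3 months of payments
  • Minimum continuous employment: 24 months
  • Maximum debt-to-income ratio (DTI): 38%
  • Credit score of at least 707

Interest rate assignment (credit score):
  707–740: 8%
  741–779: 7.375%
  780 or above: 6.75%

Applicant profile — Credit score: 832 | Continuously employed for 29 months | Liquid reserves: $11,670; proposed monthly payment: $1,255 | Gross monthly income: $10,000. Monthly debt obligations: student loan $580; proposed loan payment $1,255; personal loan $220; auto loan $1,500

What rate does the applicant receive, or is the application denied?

Credit score 832 ≥ 707 (meets minimum)
Reserves = 11,670/1,255 = 9.3 months ≥ 3
Employment 29 ≥ 24 months
Total monthly debts = (580 + 1,255 + 220 + 1,500) = 3,555. DTI = 3,555/10,000 = 35.5% ≤ 38%
All requirements met. Score 832 falls in the 780 or above tier → 6.75%.

Approved at 6.75%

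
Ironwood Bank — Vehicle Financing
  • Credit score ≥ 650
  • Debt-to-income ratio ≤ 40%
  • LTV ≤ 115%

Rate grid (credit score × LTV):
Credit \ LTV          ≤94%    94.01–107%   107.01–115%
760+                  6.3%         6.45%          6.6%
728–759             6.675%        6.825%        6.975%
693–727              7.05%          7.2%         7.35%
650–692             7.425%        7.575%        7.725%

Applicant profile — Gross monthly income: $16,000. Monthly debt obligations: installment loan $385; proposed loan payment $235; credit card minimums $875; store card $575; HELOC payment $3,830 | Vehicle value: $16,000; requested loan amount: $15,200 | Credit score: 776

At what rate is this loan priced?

Credit score 776 ≥ 650; Total monthly debts = (385 + 235 + 875 + 575 + 3,830) = 5,900. DTI = 5,900/16,000 = 36.9% ≤ 40%
LTV = 15,200/16,000 = 95% ≤ 115%
Score 776 is in the 760+ band; LTV 95% is in the 94.01–107% band → 6.45%.

6.45%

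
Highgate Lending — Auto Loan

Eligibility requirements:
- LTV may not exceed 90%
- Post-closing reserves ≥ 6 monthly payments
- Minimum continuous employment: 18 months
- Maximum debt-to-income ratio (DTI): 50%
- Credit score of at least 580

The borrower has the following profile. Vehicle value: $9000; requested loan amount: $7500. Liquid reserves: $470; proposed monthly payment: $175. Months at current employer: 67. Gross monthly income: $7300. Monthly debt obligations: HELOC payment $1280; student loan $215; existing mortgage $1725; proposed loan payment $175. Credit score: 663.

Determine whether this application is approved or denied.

Denied

LTV = 7,500/9,000 = 83.3% ≤ 90%
Liquid reserves cover 470/175 = 2.7 months — < 6 required
Employment 67 ≥ 18 months
Total monthly debts = (1,280 + 215 + 1,725 + 175) = 3,395. Debt-to-income = 3,395/7,300 = 46.5% — meets 50% limit
Credit score 663 ≥ 580 (meets)
Fails on reserves.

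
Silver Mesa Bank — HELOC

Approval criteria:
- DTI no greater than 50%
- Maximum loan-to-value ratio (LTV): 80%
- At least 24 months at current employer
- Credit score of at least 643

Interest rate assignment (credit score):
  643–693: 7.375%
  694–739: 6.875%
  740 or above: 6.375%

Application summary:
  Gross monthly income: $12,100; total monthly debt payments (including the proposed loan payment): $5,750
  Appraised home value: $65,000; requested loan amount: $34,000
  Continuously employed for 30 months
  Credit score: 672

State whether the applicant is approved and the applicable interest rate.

Approved at 7.375%

Credit score 672 ≥ 643 (meets minimum)
DTI = 5,750/12,100 = 47.5% ≤ 50%
Loan-to-value = 34,000/65,000 = 52.3% — pass (80% max)
Employment 30 ≥ 24 months
All requirements met. Score 672 falls in the 643–693 tier → 7.375%.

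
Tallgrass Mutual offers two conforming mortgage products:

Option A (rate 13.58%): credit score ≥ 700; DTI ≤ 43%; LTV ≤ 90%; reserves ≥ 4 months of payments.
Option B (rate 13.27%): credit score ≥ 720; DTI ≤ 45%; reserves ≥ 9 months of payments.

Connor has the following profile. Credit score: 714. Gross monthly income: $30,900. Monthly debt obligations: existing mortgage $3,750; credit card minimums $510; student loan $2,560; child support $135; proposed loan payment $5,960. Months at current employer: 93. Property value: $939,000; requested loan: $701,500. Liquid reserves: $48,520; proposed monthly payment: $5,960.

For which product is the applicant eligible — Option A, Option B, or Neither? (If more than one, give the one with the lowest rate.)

Total debts = (3,750 + 510 + 2,560 + 135 + 5,960) = 12,915; DTI = 12,915/30,900 = 41.8%.
LTV = 701,500/939,000 = 74.7%.
Reserves = 48,520/5,960 = 8.1 months.
Option A: score 714 ≥ 700; DTI 41.8% ≤ 43%; LTV 74.7% ≤ 90%; reserves 8.1 ≥ 4 mo → qualifies.
Option B: score 714 < 720; DTI 41.8% ≤ 45%; reserves 8.1 < 9 mo → does not qualify.

Option A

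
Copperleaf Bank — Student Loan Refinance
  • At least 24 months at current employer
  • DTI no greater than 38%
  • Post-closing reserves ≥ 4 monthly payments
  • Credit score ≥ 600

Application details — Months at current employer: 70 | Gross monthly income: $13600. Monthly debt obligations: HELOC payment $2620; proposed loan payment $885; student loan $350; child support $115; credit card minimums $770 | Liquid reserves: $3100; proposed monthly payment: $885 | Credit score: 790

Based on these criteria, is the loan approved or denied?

Employment 70 ≥ 24 months
Total monthly debts = (2,620 + 885 + 350 + 115 + 770) = 4,740. DTI = 4,740/13,600 = 34.9% ≤ 38%
Reserves: 3,100 ÷ 885 = 3.5 months (below 4-month minimum)
Credit score 790 ≥ 600 (meets)
Fails on reserves.

Denied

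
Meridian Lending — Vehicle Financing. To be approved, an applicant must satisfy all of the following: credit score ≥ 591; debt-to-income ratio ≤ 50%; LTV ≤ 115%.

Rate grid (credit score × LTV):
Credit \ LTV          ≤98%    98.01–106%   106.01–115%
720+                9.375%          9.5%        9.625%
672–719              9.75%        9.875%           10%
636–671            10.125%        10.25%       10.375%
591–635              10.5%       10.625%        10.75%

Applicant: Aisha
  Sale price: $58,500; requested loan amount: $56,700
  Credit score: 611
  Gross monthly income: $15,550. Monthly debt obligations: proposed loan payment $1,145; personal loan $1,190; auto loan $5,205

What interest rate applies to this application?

Credit score 611 ≥ 591; Total monthly debts = (1,145 + 1,190 + 5,205) = 7,540. DTI: 7,540 ÷ 15,550 = 48.5%, within the 50% cap
Loan-to-value = 56,700/58,500 = 96.9% — pass (115% max)
Credit 611 → row 591–635; LTV 96.9% → column ≤98%. Grid cell → 10.5%.

10.5%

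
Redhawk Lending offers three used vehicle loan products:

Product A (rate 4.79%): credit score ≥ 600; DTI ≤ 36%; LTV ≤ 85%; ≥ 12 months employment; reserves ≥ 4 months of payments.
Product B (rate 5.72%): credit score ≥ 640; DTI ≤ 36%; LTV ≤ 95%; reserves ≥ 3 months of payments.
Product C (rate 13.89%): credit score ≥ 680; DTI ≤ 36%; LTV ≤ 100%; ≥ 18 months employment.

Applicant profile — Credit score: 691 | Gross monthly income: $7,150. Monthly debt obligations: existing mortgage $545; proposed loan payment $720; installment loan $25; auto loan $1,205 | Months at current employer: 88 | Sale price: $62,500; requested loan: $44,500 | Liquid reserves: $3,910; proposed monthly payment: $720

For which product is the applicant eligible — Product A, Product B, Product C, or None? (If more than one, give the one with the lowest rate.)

Total debts = (545 + 720 + 25 + 1,205) = 2,495; DTI = 2,495/7,150 = 34.9%.
LTV = 44,500/62,500 = 71.2%.
Reserves = 3,910/720 = 5.4 months.
Product A: score 691 ≥ 600; DTI 34.9% ≤ 36%; LTV 71.2% ≤ 85%; employment 88 ≥ 12 mo; reserves 5.4 ≥ 4 mo → qualifies.
Product B: score 691 ≥ 640; DTI 34.9% ≤ 36%; LTV 71.2% ≤ 95%; reserves 5.4 ≥ 3 mo → qualifies.
Product C: score 691 ≥ 680; DTI 34.9% ≤ 36%; LTV 71.2% ≤ 100%; employment 88 ≥ 18 mo → qualifies.
Qualifying: Product A, Product B, Product C. Lowest rate is 4.79% → Product A.

Product A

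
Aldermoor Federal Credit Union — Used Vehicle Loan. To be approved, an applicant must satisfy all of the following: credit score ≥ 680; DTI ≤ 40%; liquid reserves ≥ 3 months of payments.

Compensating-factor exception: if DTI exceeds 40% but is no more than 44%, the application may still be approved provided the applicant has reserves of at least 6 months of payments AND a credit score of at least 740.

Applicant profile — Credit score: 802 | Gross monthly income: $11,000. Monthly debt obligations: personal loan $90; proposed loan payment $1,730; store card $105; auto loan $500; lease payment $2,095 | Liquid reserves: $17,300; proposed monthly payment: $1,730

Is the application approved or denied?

Approved

Credit score 802 ≥ 680 (meets base)
Total debts = (90 + 1,730 + 105 + 500 + 2,095) = 4,520. DTI = 4,520/11,000 = 41.1% > 40% — standard DTI limit exceeded.
Liquid reserves cover 17,300/1,730 = 10.0 months — ≥ 3 required
DTI 41.1% is within the 40%–44% exception band; checking compensating factors.
Override check — reserves: 10.0 mo (ok); score: 802 (ok).
Both compensating conditions met → exception applies.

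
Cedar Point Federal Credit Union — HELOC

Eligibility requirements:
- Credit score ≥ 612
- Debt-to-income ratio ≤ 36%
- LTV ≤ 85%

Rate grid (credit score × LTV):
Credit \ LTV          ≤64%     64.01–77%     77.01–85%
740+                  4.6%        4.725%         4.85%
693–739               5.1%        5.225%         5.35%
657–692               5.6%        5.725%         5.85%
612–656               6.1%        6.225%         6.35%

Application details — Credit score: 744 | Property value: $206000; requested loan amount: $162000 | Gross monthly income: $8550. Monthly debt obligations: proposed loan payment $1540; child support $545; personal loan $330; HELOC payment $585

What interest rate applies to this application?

Credit score 744 ≥ 612; Total monthly debts = (1,540 + 545 + 330 + 585) = 3,000. Debt-to-income = 3,000/8,550 = 35.1% — meets 36% limit
LTV: 162,000 ÷ 206,000 = 78.6%, within 85% cap
Row: 744 falls in 740+. Column: 78.6% falls in 77.01–85%. Rate = 4.85%.

4.85%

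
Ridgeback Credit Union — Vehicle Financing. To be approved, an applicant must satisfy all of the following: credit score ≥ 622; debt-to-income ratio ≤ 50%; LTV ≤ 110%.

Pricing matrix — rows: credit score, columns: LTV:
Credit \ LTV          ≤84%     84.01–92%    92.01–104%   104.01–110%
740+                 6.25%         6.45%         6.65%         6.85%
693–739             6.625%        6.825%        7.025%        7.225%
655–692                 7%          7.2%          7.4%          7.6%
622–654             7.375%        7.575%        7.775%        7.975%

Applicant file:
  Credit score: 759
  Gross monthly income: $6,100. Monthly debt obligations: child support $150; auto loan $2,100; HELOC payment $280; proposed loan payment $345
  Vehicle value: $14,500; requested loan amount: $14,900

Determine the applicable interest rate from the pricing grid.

6.65%

Credit score 759 ≥ 622; Total monthly debts = (150 + 2,100 + 280 + 345) = 2,875. DTI: 2,875 ÷ 6,100 = 47.1%, within the 50% cap
Loan-to-value = 14,900/14,500 = 102.8% — pass (110% max)
Row: 759 falls in 740+. Column: 102.8% falls in 92.01–104%. Rate = 6.65%.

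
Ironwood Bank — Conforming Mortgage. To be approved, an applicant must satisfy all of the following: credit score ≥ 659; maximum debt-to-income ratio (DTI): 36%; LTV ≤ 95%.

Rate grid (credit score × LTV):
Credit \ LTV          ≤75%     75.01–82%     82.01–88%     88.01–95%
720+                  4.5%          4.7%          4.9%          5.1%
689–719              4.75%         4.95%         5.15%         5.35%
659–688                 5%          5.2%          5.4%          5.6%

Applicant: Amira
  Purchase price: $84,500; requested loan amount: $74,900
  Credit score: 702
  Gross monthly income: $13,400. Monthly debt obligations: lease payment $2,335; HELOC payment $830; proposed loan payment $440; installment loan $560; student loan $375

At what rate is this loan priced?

Credit score 702 ≥ 659; Total monthly debts = (2,335 + 830 + 440 + 560 + 375) = 4,540. DTI: 4,540 ÷ 13,400 = 33.9%, within the 36% cap
LTV = 74,900/84,500 = 88.6% ≤ 95%
Credit 702 → row 689–719; LTV 88.6% → column 88.01–95%. Grid cell → 5.35%.

5.35%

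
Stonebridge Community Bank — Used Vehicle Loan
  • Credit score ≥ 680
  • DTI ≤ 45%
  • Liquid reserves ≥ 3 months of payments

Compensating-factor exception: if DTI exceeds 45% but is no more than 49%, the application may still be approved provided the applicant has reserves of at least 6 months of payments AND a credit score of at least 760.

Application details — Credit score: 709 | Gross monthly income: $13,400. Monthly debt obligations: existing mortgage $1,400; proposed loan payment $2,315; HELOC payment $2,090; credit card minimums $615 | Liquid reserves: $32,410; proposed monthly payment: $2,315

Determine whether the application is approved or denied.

Denied

Credit score 709 ≥ 680 (meets base)
Total debts = (1,400 + 2,315 + 2,090 + 615) = 6,420. DTI: 6,420 ÷ 13,400 = 47.9%, over the 45% base limit.
Reserves = 32,410/2,315 = 14.0 months ≥ 3
47.9% falls in the override range (45%–49%), so the compensating-factor test applies.
Reserves 14.0 ≥ 6 months; credit score 709 < 760.
Override conditions not both satisfied; exception does not apply.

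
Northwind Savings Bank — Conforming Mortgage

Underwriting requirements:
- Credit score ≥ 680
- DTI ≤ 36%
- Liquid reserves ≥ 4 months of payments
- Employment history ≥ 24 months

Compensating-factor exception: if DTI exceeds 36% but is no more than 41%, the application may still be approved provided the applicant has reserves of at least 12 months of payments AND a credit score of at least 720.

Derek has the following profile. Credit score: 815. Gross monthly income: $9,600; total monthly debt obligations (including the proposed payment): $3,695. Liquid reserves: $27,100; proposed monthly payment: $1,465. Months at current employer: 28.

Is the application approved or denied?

Credit score 815 ≥ 680 (meets base)
DTI = 3,695/9,600 = 38.5% > 36% — standard DTI limit exceeded.
Liquid reserves cover 27,100/1,465 = 18.5 months — ≥ 4 required
Employment 28 ≥ 24 months
DTI 38.5% is within the 36%–41% exception band; checking compensating factors.
Override check — reserves: 18.5 mo (ok); score: 815 (ok).
Both compensating conditions met → exception applies.

Approved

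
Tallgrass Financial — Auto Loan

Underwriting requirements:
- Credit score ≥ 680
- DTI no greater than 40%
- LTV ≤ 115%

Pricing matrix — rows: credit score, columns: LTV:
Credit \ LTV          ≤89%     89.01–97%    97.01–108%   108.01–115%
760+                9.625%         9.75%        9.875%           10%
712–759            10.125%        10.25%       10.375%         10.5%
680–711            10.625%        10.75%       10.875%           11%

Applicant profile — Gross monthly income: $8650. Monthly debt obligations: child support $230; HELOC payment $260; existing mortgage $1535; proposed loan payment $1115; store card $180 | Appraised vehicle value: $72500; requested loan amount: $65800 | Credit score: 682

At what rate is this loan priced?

10.75%

Credit score 682 ≥ 680; Total monthly debts = (230 + 260 + 1,535 + 1,115 + 180) = 3,320. DTI = 3,320/8,650 = 38.4% ≤ 40%
Loan-to-value = 65,800/72,500 = 90.8% — pass (115% max)
Credit 682 → row 680–711; LTV 90.8% → column 89.01–97%. Grid cell → 10.75%.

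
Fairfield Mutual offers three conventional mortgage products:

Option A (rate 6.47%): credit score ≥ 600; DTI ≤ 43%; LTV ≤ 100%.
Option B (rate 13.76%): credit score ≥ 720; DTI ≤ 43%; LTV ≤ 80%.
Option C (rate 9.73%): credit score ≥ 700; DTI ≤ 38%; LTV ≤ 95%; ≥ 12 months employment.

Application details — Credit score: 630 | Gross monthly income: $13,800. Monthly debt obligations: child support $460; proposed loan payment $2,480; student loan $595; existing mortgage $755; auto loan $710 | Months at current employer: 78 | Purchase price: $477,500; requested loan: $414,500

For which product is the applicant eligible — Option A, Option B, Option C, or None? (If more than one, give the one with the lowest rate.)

Option A

Total debts = (460 + 2,480 + 595 + 755 + 710) = 5,000; DTI = 5,000/13,800 = 36.2%.
LTV = 414,500/477,500 = 86.8%.
Option A: score 630 ≥ 600; DTI 36.2% ≤ 43%; LTV 86.8% ≤ 100% → qualifies.
Option B: score 630 < 720; DTI 36.2% ≤ 43%; LTV 86.8% > 80% → does not qualify.
Option C: score 630 < 700; DTI 36.2% ≤ 38%; LTV 86.8% ≤ 95%; employment 78 ≥ 12 mo → does not qualify.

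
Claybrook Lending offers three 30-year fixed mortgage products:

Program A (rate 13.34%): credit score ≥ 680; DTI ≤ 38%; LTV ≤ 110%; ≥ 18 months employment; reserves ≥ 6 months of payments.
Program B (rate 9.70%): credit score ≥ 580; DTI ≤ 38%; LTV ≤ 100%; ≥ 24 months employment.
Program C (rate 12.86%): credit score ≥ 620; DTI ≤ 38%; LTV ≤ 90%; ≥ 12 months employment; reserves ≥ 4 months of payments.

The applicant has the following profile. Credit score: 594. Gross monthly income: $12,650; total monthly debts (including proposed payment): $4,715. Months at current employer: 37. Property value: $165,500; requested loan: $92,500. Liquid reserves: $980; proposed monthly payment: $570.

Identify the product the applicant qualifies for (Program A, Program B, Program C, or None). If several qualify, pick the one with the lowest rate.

DTI = 4,715/12,650 = 37.3%.
LTV = 92,500/165,500 = 55.9%.
Reserves = 980/570 = 1.7 months.
Program A: score 594 < 680; DTI 37.3% ≤ 38%; LTV 55.9% ≤ 110%; employment 37 ≥ 18 mo; reserves 1.7 < 6 mo → does not qualify.
Program B: score 594 ≥ 580; DTI 37.3% ≤ 38%; LTV 55.9% ≤ 100%; employment 37 ≥ 24 mo → qualifies.
Program C: score 594 < 620; DTI 37.3% ≤ 38%; LTV 55.9% ≤ 90%; employment 37 ≥ 12 mo; reserves 1.7 < 4 mo → does not qualify.

Program B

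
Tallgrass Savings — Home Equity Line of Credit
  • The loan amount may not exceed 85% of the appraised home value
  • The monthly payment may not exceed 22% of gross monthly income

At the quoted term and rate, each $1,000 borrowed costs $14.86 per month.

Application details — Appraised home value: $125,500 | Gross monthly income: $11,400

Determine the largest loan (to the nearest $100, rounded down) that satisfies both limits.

Payment cap: 22% × $11,400 = $2,508/month.
At $14.86 per $1,000, that supports 2,508/14.86 × 1,000 ≈ $168,775 → $168,700.
LTV cap: 85% × $125,500 = $106,675 → $106,600.
Binding constraint: loan-to-value.

$106,600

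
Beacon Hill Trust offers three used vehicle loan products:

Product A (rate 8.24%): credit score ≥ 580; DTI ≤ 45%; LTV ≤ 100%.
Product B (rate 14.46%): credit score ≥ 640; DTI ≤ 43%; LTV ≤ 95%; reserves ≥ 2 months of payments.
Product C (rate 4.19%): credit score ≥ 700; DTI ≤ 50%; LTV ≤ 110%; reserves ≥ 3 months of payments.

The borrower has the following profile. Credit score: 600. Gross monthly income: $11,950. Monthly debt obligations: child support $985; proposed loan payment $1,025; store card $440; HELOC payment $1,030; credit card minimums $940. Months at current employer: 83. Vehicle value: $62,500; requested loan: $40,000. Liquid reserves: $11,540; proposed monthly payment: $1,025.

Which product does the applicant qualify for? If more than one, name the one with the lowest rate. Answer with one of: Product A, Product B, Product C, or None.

Product A

Total debts = (985 + 1,025 + 440 + 1,030 + 940) = 4,420; DTI = 4,420/11,950 = 37%.
LTV = 40,000/62,500 = 64%.
Reserves = 11,540/1,025 = 11.3 months.
Product A: score 600 ≥ 580; DTI 37% ≤ 45%; LTV 64% ≤ 100% → qualifies.
Product B: score 600 < 640; DTI 37% ≤ 43%; LTV 64% ≤ 95%; reserves 11.3 ≥ 2 mo → does not qualify.
Product C: score 600 < 700; DTI 37% ≤ 50%; LTV 64% ≤ 110%; reserves 11.3 ≥ 3 mo → does not qualify.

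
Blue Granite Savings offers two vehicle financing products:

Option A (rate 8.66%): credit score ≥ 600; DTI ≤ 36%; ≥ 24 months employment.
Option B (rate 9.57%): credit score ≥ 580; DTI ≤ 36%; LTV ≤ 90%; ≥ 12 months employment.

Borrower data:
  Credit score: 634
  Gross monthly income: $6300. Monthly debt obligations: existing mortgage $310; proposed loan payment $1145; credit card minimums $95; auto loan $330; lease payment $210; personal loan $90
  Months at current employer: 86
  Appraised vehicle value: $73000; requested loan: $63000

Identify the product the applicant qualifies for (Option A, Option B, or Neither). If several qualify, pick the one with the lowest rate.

Total debts = (310 + 1,145 + 95 + 330 + 210 + 90) = 2,180; DTI = 2,180/6,300 = 34.6%.
LTV = 63,000/73,000 = 86.3%.
Option A: score 634 ≥ 600; DTI 34.6% ≤ 36%; employment 86 ≥ 24 mo → qualifies.
Option B: score 634 ≥ 580; DTI 34.6% ≤ 36%; LTV 86.3% ≤ 90%; employment 86 ≥ 12 mo → qualifies.
Qualifying: Option A, Option B. Lowest rate is 8.66% → Option A.

Option A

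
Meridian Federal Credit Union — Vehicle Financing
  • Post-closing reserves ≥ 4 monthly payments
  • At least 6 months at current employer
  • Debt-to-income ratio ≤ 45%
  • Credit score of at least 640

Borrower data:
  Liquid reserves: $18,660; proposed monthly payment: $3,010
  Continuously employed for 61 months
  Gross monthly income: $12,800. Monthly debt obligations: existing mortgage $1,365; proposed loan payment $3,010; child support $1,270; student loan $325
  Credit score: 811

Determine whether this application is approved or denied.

Denied

Reserves = 18,660/3,010 = 6.2 months ≥ 4
Employment 61 ≥ 6 months
Total monthly debts = (1,365 + 3,010 + 1,270 + 325) = 5,970. DTI = 5,970/12,800 = 46.6% > 45%
Credit score 811 ≥ 640 (meets)
Fails on DTI.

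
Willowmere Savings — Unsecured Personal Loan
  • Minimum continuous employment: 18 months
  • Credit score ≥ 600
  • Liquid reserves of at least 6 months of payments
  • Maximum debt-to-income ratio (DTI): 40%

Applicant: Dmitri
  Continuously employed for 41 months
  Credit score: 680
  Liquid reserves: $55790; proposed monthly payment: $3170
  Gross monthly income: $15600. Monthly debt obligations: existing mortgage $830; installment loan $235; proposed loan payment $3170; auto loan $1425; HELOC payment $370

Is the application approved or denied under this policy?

Approved

Employment 41 ≥ 18 months
Credit score 680 ≥ 600 (meets)
Reserves: 55,790 ÷ 3,170 = 17.6 months (meets 6-month minimum)
Total monthly debts = (830 + 235 + 3,170 + 1,425 + 370) = 6,030. Debt-to-income = 6,030/15,600 = 38.7% — meets 40% limit
All criteria satisfied.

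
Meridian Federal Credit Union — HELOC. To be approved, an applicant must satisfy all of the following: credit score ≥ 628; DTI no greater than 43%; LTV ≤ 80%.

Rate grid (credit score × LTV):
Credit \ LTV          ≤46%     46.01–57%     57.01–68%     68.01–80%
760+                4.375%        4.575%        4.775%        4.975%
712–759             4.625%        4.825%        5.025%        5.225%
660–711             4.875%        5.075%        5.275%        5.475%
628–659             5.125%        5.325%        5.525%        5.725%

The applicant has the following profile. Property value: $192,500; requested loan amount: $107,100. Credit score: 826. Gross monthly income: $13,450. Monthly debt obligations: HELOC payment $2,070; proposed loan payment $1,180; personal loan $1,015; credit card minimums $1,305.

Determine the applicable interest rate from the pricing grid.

Credit score 826 ≥ 628; Total monthly debts = (2,070 + 1,180 + 1,015 + 1,305) = 5,570. DTI: 5,570 ÷ 13,450 = 41.4%, within the 43% cap
LTV: 107,100 ÷ 192,500 = 55.6%, within 80% cap
Row: 826 falls in 760+. Column: 55.6% falls in 46.01–57%. Rate = 4.575%.

4.575%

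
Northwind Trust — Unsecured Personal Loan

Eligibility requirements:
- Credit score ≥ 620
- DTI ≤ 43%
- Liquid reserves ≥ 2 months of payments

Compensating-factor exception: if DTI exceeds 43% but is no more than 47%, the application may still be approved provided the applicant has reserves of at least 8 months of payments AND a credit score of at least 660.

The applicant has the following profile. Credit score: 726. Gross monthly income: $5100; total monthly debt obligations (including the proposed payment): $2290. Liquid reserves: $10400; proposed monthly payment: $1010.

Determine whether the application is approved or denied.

Credit score 726 ≥ 620 (meets base)
DTI = 2,290/5,100 = 44.9% > 43% — standard DTI limit exceeded.
Reserves = 10,400/1,010 = 10.3 months ≥ 2
DTI 44.9% is within the 43%–47% exception band; checking compensating factors.
Reserves 10.3 ≥ 8 months; credit score 726 ≥ 660.
Both compensating conditions met → exception applies.

Approved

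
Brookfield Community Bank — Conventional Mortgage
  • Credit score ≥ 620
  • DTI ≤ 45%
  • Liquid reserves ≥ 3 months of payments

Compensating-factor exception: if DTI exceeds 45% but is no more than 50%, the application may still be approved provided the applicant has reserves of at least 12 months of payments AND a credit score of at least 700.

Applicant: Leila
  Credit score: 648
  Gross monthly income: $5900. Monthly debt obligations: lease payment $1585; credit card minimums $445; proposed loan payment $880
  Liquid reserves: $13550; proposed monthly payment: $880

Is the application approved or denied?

Credit score 648 ≥ 620 (meets base)
Total debts = (1,585 + 445 + 880) = 2,910. DTI: 2,910 ÷ 5,900 = 49.3%, over the 45% base limit.
Liquid reserves cover 13,550/880 = 15.4 months — ≥ 3 required
DTI 49.3% is within the 45%–50% exception band; checking compensating factors.
Override check — reserves: 15.4 mo (ok); score: 648 (below 700).
Compensating-factor requirement not fully met.

Denied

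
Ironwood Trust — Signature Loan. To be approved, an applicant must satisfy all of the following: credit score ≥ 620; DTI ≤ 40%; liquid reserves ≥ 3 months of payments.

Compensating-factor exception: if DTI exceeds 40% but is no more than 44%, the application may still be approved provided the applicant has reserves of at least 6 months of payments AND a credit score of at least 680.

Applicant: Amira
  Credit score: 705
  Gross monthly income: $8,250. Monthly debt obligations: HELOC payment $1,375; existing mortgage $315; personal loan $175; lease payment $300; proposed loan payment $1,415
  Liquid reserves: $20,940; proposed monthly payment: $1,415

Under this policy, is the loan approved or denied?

Credit score 705 ≥ 620 (meets base)
Total debts = (1,375 + 315 + 175 + 300 + 1,415) = 3,580. DTI = 3,580/8,250 = 43.4% > 40% — standard DTI limit exceeded.
Reserves = 20,940/1,415 = 14.8 months ≥ 3
43.4% falls in the override range (40%–44%), so the compensating-factor test applies.
Reserves 14.8 ≥ 6 months; credit score 705 ≥ 680.
Both override conditions satisfied; DTI exception granted.

Approved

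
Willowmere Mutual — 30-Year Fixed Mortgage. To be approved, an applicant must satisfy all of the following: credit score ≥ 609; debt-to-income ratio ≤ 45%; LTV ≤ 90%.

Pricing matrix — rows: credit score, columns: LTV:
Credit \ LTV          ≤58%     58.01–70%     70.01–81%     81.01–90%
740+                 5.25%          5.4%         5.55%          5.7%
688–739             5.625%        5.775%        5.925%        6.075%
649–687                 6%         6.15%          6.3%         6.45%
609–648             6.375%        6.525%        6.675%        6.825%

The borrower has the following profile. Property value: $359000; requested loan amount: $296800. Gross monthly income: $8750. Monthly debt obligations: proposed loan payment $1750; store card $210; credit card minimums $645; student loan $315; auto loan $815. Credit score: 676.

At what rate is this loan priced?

Credit score 676 ≥ 609; Total monthly debts = (1,750 + 210 + 645 + 315 + 815) = 3,735. Debt-to-income = 3,735/8,750 = 42.7% — meets 45% limit
LTV: 296,800 ÷ 359,000 = 82.7%, within 90% cap
Score 676 is in the 649–687 band; LTV 82.7% is in the 81.01–90% band → 6.45%.

6.45%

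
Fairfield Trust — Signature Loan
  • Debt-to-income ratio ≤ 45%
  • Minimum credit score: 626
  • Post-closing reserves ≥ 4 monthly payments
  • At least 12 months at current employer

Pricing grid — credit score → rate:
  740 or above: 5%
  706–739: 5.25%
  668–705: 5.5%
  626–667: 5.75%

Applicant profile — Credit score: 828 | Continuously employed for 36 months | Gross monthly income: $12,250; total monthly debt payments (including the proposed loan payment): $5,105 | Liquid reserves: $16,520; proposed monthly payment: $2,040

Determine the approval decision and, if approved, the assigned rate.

Credit score 828 ≥ 626 (meets minimum)
DTI: 5,105 ÷ 12,250 = 41.7%, within the 45% cap
Reserves: 16,520 ÷ 2,040 = 8.1 months (meets 4-month minimum)
Employment 36 ≥ 12 months
All requirements met. Score 828 falls in the 740 or above tier → 5%.

Approved at 5%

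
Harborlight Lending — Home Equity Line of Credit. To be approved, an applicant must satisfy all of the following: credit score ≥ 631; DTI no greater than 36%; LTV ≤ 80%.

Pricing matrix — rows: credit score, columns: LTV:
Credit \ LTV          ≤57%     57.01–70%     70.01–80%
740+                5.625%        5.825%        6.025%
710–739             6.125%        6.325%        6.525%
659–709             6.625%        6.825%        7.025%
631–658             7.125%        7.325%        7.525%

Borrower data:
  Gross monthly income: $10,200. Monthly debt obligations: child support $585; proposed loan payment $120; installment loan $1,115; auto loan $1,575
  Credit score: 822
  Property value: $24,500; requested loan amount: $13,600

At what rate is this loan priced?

5.625%

Credit score 822 ≥ 631; Total monthly debts = (585 + 120 + 1,115 + 1,575) = 3,395. DTI = 3,395/10,200 = 33.3% ≤ 36%
LTV = 13,600/24,500 = 55.5% ≤ 80%
Row: 822 falls in 740+. Column: 55.5% falls in ≤57%. Rate = 5.625%.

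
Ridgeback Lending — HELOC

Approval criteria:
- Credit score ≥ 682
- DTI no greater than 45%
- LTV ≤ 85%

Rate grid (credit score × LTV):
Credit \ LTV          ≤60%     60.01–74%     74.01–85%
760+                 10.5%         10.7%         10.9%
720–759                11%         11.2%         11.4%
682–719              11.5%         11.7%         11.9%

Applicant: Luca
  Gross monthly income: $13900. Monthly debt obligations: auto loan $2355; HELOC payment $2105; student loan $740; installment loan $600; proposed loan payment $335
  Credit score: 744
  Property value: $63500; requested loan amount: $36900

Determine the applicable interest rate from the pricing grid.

11%

Credit score 744 ≥ 682; Total monthly debts = (2,355 + 2,105 + 740 + 600 + 335) = 6,135. DTI = 6,135/13,900 = 44.1% ≤ 45%
LTV = 36,900/63,500 = 58.1% ≤ 85%
Row: 744 falls in 720–759. Column: 58.1% falls in ≤60%. Rate = 11%.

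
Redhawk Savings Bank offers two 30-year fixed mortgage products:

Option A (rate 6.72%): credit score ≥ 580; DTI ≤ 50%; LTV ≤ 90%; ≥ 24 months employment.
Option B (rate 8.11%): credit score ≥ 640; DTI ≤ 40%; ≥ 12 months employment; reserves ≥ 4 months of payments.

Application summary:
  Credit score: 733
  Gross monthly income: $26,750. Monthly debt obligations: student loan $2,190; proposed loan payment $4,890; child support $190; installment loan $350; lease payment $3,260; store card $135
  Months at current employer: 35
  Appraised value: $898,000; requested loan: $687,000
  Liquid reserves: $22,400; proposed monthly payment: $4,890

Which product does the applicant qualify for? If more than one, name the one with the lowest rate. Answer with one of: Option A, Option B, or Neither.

Total debts = (2,190 + 4,890 + 190 + 350 + 3,260 + 135) = 11,015; DTI = 11,015/26,750 = 41.2%.
LTV = 687,000/898,000 = 76.5%.
Reserves = 22,400/4,890 = 4.6 months.
Option A: score 733 ≥ 580; DTI 41.2% ≤ 50%; LTV 76.5% ≤ 90%; employment 35 ≥ 24 mo → qualifies.
Option B: score 733 ≥ 640; DTI 41.2% > 40%; employment 35 ≥ 12 mo; reserves 4.6 ≥ 4 mo → does not qualify.

Option A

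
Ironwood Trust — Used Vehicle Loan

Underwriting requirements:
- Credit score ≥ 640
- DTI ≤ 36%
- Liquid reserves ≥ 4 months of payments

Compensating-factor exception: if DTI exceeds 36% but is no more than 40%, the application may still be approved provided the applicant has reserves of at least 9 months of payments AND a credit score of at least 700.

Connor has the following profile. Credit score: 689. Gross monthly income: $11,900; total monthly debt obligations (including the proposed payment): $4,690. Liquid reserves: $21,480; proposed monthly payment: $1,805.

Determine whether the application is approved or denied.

Credit score 689 ≥ 640 (meets base)
DTI: 4,690 ÷ 11,900 = 39.4%, over the 36% base limit.
Reserves: 21,480 ÷ 1,805 = 11.9 months (meets 4-month minimum)
DTI 39.4% is within the 36%–40% exception band; checking compensating factors.
Override check — reserves: 11.9 mo (ok); score: 689 (below 700).
Compensating-factor requirement not fully met.

Denied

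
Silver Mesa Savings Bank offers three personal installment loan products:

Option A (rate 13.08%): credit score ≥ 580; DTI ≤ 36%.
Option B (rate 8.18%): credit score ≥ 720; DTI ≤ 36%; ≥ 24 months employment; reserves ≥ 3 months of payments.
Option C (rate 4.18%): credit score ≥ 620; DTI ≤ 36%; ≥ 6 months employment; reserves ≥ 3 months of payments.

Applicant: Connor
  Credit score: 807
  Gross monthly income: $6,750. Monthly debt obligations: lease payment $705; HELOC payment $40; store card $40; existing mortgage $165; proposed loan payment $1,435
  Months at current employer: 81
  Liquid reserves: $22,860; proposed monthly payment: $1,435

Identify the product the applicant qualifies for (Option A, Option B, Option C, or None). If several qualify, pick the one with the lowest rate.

Total debts = (705 + 40 + 40 + 165 + 1,435) = 2,385; DTI = 2,385/6,750 = 35.3%.
Reserves = 22,860/1,435 = 15.9 months.
Option A: score 807 ≥ 580; DTI 35.3% ≤ 36% → qualifies.
Option B: score 807 ≥ 720; DTI 35.3% ≤ 36%; employment 81 ≥ 24 mo; reserves 15.9 ≥ 3 mo → qualifies.
Option C: score 807 ≥ 620; DTI 35.3% ≤ 36%; employment 81 ≥ 6 mo; reserves 15.9 ≥ 3 mo → qualifies.
Qualifying: Option A, Option B, Option C. Lowest rate is 4.18% → Option C.

Option C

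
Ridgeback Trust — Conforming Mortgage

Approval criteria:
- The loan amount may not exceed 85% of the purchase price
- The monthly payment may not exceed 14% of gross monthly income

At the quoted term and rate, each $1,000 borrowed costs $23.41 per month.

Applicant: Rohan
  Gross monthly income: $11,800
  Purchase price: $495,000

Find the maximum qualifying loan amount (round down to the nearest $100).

$70,500

Payment cap: 14% × $11,800 = $1,652/month.
At $23.41 per $1,000, that supports 1,652/23.41 × 1,000 ≈ $70,568 → $70,500.
LTV cap: 85% × $495,000 = $420,750 → $420,700.
Binding constraint: payment-to-income.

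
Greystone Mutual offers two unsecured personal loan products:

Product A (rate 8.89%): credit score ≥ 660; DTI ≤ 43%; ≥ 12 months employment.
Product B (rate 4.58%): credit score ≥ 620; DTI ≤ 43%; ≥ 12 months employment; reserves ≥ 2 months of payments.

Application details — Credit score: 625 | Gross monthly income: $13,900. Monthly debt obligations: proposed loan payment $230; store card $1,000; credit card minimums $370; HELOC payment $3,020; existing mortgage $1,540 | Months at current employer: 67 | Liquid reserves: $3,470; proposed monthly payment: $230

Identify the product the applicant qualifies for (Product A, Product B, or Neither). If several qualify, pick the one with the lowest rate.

Total debts = (230 + 1,000 + 370 + 3,020 + 1,540) = 6,160; DTI = 6,160/13,900 = 44.3%.
Reserves = 3,470/230 = 15.1 months.
Product A: score 625 < 660; DTI 44.3% > 43%; employment 67 ≥ 12 mo → does not qualify.
Product B: score 625 ≥ 620; DTI 44.3% > 43%; employment 67 ≥ 12 mo; reserves 15.1 ≥ 2 mo → does not qualify.

Neither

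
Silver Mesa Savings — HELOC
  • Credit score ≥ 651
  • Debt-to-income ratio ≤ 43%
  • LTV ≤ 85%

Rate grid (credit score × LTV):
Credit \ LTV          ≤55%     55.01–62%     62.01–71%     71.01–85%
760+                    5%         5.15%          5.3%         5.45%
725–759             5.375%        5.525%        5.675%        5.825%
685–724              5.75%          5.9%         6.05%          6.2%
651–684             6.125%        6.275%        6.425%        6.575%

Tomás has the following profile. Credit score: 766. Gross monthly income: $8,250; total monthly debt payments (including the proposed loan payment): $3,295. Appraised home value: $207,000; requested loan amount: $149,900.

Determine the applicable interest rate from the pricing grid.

Credit score 766 ≥ 651; Debt-to-income = 3,295/8,250 = 39.9% — meets 43% limit
LTV: 149,900 ÷ 207,000 = 72.4%, within 85% cap
Row: 766 falls in 760+. Column: 72.4% falls in 71.01–85%. Rate = 5.45%.

5.45%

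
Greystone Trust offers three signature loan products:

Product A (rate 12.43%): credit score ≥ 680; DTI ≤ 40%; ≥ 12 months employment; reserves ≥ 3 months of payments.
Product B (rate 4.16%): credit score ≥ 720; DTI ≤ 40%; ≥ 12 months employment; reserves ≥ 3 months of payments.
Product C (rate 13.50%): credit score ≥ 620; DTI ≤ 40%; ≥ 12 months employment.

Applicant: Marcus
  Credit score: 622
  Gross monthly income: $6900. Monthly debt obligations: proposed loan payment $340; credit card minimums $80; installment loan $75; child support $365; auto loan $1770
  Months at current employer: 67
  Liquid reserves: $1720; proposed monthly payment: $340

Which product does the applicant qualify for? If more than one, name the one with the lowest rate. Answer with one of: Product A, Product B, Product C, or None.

Total debts = (340 + 80 + 75 + 365 + 1,770) = 2,630; DTI = 2,630/6,900 = 38.1%.
Reserves = 1,720/340 = 5.1 months.
Product A: score 622 < 680; DTI 38.1% ≤ 40%; employment 67 ≥ 12 mo; reserves 5.1 ≥ 3 mo → does not qualify.
Product B: score 622 < 720; DTI 38.1% ≤ 40%; employment 67 ≥ 12 mo; reserves 5.1 ≥ 3 mo → does not qualify.
Product C: score 622 ≥ 620; DTI 38.1% ≤ 40%; employment 67 ≥ 12 mo → qualifies.

Product C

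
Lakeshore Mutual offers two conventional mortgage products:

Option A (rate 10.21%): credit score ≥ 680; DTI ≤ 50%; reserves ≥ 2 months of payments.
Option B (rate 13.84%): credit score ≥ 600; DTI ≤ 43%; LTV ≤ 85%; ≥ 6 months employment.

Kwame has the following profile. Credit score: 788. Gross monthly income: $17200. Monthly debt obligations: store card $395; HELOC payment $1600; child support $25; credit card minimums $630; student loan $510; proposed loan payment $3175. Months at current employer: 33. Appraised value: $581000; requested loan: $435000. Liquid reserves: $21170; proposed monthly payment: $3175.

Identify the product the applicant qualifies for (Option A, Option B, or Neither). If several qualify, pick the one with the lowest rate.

Total debts = (395 + 1,600 + 25 + 630 + 510 + 3,175) = 6,335; DTI = 6,335/17,200 = 36.8%.
LTV = 435,000/581,000 = 74.9%.
Reserves = 21,170/3,175 = 6.7 months.
Option A: score 788 ≥ 680; DTI 36.8% ≤ 50%; reserves 6.7 ≥ 2 mo → qualifies.
Option B: score 788 ≥ 600; DTI 36.8% ≤ 43%; LTV 74.9% ≤ 85%; employment 33 ≥ 6 mo → qualifies.
Qualifying: Option A, Option B. Lowest rate is 10.21% → Option A.

Option A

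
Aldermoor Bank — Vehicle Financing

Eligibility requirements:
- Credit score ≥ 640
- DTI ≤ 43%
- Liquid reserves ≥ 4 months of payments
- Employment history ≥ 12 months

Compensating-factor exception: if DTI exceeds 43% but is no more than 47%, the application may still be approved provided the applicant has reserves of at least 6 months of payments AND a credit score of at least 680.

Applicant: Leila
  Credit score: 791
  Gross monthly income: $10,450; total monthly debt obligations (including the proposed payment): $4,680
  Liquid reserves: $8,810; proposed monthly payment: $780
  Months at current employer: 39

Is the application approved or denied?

Approved

Credit score 791 ≥ 640 (meets base)
DTI = 4,680/10,450 = 44.8% > 43% — standard DTI limit exceeded.
Reserves: 8,810 ÷ 780 = 11.3 months (meets 4-month minimum)
Employment 39 ≥ 12 months
44.8% falls in the override range (43%–47%), so the compensating-factor test applies.
Reserves 11.3 ≥ 6 months; credit score 791 ≥ 680.
Both override conditions satisfied; DTI exception granted.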